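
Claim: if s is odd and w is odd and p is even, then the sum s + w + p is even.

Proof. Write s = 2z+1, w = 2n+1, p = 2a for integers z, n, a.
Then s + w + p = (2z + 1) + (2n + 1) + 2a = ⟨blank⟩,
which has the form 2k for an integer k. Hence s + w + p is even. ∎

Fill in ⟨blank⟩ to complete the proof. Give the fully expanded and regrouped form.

Expanding: (2z + 1) + (2n + 1) + 2a = 2a + 2n + 2z + 2.
Every term is even; pulling out the factor of 2 gives 2(a + n + z + 1).

2(a + n + z + 1)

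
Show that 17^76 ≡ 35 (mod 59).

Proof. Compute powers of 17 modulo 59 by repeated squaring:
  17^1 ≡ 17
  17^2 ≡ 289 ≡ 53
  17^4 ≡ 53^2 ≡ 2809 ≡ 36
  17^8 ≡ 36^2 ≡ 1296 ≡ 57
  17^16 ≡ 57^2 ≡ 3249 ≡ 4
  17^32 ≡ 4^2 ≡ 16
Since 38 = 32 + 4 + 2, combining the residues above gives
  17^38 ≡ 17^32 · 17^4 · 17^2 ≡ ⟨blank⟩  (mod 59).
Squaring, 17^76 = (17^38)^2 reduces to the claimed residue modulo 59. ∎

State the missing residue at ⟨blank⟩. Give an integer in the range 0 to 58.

25

17^32 · 17^4 · 17^2 ≡ 16 · 36 · 53 = 30528.
30528 mod 59 = 25, so 17^38 ≡ 25 (mod 59).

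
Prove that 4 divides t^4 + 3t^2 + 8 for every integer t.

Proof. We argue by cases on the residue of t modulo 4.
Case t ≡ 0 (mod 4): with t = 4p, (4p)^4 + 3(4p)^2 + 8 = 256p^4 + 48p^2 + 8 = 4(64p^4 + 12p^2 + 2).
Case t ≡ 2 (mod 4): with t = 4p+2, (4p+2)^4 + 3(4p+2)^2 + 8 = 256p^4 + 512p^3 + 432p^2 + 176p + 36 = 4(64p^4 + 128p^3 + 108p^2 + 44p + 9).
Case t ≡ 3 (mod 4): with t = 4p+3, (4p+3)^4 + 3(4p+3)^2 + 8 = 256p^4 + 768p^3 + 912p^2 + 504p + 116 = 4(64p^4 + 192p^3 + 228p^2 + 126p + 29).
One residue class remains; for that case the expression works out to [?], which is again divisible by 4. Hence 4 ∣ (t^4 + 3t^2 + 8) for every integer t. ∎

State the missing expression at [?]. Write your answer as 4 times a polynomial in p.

The residues treated are {0, 2, 3}, so the missing case is t ≡ 1 (mod 4); write t = 4p+1.
Then (4p+1)^4 + 3(4p+1)^2 + 8 = 256p^4 + 256p^3 + 144p^2 + 40p + 12 = 4(64p^4 + 64p^3 + 36p^2 + 10p + 3).

4(64p^4 + 64p^3 + 36p^2 + 10p + 3)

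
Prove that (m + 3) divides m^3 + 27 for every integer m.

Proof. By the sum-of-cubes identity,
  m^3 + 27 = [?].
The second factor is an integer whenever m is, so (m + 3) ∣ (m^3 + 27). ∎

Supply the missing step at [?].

(m + 3)(m^2 - 3m + 9)

a^3 + b^3 = (a + b)(a^2 - ab + b^2). With a = m, b = 3:
m^3 + 27 = (m + 3)(m^2 - 3m + 9).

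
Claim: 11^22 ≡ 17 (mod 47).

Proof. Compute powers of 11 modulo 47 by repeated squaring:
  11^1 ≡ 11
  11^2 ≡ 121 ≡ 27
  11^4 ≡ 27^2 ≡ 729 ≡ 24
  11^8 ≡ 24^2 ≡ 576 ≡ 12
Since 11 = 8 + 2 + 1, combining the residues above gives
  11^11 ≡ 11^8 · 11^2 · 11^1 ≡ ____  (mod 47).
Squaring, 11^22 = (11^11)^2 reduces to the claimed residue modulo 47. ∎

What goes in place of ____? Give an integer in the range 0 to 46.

39

11^8 · 11^2 · 11^1 ≡ 12 · 27 · 11 = 3564.
3564 mod 47 = 39, so 11^11 ≡ 39 (mod 47).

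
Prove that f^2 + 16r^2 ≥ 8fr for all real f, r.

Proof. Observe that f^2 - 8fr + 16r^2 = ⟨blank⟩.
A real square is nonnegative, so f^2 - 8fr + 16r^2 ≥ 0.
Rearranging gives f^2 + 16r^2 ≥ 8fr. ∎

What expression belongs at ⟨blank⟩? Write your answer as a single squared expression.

(f - 4r)^2

The leading and trailing coefficients are 1^2 and 4^2, and 8 = 2·1·4, so the trinomial is (f - 4r)^2.
Hence f^2 - 8fr + 16r^2 ≥ 0.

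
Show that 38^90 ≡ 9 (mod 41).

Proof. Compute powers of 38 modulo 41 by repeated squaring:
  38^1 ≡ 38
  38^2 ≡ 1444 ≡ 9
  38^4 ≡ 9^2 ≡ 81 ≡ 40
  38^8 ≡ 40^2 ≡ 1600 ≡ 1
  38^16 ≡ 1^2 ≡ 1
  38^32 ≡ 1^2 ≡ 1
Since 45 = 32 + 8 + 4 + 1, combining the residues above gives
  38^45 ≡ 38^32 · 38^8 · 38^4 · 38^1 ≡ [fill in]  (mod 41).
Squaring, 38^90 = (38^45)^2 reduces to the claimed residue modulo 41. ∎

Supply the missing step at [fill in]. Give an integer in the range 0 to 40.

38^32 · 38^8 · 38^4 · 38^1 ≡ 1 · 1 · 40 · 38 = 1520.
1520 mod 41 = 3, so 38^45 ≡ 3 (mod 41).

3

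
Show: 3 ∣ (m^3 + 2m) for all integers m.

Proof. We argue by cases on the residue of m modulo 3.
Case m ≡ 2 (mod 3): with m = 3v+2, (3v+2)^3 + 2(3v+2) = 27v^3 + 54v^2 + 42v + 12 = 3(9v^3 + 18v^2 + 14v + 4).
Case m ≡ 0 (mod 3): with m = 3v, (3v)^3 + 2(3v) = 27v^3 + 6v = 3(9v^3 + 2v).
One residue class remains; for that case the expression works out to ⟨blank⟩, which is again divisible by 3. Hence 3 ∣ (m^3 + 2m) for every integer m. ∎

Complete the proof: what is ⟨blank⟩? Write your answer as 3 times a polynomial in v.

Only m ≡ 1 (mod 3) is unaccounted for. Put m = 3v+1:
(3v+1)^3 + 2(3v+1) expands to 27v^3 + 27v^2 + 15v + 3,
and factoring out 3 leaves 3(9v^3 + 9v^2 + 5v + 1).

3(9v^3 + 9v^2 + 5v + 1)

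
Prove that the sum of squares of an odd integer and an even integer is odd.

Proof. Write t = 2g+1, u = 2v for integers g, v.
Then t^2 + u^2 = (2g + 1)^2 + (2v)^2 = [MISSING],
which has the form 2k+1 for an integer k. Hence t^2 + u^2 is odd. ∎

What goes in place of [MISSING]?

2(2g^2 + 2g + 2v^2) + 1

(2g + 1)^2 + (2v)^2 = 4g^2 + 4g + 4v^2 + 1
= 2(2g^2 + 2g + 2v^2) + 1.
Since 2g^2 + 2g + 2v^2 is an integer, the sum of squares is of the form 2k+1 for an integer k.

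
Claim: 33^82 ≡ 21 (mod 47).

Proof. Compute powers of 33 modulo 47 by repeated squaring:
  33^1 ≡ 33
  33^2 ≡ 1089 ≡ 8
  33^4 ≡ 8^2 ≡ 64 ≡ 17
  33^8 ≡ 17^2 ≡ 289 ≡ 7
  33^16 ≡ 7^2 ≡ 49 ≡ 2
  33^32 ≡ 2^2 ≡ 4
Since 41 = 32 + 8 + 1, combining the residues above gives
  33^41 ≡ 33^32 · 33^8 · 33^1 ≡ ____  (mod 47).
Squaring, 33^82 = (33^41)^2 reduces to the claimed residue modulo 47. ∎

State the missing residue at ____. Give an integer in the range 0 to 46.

31

Multiply the listed residues: 4 · 7 · 33 = 28 → 924.
Reducing modulo 47: 924 = 19·47 + 31, so 33^41 ≡ 31.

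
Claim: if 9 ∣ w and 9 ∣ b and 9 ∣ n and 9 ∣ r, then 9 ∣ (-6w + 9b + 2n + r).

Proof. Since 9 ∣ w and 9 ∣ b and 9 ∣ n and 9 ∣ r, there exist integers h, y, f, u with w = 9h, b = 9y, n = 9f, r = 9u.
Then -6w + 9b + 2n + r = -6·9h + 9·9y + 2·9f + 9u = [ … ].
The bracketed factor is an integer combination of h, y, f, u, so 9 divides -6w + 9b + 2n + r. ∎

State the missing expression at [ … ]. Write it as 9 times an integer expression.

9(2f - 6h + u + 9y)

Each term has a factor of 9: -6·9h + 9·9y + 2·9f + 9u = 9·(2f - 6h + u + 9y).
Since 2f - 6h + u + 9y is an integer, 9 ∣ (-6w + 9b + 2n + r).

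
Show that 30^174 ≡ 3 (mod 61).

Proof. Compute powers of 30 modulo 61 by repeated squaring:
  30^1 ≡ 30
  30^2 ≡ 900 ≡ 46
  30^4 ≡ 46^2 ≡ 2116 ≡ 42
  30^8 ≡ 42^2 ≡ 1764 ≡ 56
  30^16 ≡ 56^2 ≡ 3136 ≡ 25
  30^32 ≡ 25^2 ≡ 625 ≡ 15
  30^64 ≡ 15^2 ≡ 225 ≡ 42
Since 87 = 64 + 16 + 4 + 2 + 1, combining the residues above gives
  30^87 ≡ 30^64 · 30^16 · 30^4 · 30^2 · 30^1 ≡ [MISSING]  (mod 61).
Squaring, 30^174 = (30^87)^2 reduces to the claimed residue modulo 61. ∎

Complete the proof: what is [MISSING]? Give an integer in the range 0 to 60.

30^64 · 30^16 · 30^4 · 30^2 · 30^1 ≡ 42 · 25 · 42 · 46 · 30 = 60858000.
60858000 mod 61 = 8, so 30^87 ≡ 8 (mod 61).

8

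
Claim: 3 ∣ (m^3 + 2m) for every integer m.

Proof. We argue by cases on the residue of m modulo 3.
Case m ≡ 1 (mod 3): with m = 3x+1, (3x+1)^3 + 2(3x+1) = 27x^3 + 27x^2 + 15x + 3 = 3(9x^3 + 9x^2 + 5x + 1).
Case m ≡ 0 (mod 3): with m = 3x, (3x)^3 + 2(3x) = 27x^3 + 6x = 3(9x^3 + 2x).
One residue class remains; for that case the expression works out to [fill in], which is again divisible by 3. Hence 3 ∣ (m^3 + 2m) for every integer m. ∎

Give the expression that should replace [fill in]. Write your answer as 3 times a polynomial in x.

3(9x^3 + 18x^2 + 14x + 4)

The residues treated are {1, 0}, so the missing case is m ≡ 2 (mod 3); write m = 3x+2.
Then (3x+2)^3 + 2(3x+2) = 27x^3 + 54x^2 + 42x + 12 = 3(9x^3 + 18x^2 + 14x + 4).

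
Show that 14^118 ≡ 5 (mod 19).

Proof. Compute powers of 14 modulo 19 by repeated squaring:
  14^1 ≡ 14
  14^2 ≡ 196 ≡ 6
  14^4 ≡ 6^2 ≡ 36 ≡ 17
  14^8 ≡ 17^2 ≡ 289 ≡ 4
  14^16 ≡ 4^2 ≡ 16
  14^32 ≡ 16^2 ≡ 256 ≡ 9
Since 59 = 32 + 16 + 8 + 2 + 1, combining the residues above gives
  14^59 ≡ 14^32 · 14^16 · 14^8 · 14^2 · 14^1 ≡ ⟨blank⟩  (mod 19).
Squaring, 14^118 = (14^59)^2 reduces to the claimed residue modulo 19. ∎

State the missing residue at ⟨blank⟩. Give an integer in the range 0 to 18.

Multiply the listed residues: 9 · 16 · 4 · 6 · 14 = 144 → 576 → 3456 → 48384.
Reducing modulo 19: 48384 = 2546·19 + 10, so 14^59 ≡ 10.

10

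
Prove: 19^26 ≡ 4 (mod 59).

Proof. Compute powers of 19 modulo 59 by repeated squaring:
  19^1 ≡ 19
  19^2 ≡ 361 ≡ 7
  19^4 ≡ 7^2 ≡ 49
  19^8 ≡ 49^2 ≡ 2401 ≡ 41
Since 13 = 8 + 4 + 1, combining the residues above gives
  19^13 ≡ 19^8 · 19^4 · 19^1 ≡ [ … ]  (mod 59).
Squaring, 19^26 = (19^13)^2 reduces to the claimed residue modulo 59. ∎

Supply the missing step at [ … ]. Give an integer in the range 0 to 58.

57

Multiply the listed residues: 41 · 49 · 19 = 2009 → 38171.
Reducing modulo 59: 38171 = 646·59 + 57, so 19^13 ≡ 57.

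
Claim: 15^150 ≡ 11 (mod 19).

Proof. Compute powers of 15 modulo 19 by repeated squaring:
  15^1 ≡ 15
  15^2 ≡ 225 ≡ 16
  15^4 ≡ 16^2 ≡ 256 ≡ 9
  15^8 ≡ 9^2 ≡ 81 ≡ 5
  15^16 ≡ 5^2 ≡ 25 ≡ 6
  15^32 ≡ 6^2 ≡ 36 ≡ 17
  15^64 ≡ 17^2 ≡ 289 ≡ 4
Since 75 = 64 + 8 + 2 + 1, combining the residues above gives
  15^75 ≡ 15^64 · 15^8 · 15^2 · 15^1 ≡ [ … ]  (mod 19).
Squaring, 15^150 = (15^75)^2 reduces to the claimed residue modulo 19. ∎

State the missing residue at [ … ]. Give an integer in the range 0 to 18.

15^64 · 15^8 · 15^2 · 15^1 ≡ 4 · 5 · 16 · 15 = 4800.
4800 mod 19 = 12, so 15^75 ≡ 12 (mod 19).

12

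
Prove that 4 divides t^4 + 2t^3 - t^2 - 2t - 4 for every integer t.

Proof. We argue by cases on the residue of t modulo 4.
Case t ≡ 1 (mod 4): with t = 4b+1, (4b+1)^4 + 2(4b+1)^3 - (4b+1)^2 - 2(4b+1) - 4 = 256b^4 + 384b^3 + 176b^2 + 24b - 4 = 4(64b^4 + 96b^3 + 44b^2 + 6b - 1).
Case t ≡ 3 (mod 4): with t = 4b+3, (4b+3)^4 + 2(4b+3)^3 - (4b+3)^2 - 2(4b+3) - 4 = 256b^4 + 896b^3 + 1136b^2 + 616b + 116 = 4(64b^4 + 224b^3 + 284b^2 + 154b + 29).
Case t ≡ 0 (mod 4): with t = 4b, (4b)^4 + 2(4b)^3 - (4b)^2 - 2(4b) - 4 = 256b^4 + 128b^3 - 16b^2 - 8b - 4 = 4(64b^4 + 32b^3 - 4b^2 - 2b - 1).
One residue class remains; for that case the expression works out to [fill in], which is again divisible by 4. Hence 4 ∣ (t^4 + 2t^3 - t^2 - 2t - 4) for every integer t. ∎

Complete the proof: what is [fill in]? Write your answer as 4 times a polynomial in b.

4(64b^4 + 160b^3 + 140b^2 + 50b + 5)

Only t ≡ 2 (mod 4) is unaccounted for. Put t = 4b+2:
(4b+2)^4 + 2(4b+2)^3 - (4b+2)^2 - 2(4b+2) - 4 expands to 256b^4 + 640b^3 + 560b^2 + 200b + 20,
and factoring out 4 leaves 4(64b^4 + 160b^3 + 140b^2 + 50b + 5).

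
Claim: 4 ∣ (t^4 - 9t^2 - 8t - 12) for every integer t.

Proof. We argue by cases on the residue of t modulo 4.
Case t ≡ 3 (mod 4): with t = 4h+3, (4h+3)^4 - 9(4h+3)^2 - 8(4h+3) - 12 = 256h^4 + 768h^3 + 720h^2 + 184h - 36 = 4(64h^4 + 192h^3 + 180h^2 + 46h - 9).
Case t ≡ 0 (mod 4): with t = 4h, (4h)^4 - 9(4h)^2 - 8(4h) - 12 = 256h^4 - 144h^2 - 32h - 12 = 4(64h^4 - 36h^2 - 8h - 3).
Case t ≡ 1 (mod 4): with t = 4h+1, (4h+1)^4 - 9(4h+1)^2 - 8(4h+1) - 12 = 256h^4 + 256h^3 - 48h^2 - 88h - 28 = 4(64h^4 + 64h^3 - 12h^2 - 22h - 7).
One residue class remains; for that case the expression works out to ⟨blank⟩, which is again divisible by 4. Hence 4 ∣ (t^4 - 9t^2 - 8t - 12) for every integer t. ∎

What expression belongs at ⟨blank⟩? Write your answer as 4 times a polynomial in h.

Only t ≡ 2 (mod 4) is unaccounted for. Put t = 4h+2:
(4h+2)^4 - 9(4h+2)^2 - 8(4h+2) - 12 expands to 256h^4 + 512h^3 + 240h^2 - 48h - 48,
and factoring out 4 leaves 4(64h^4 + 128h^3 + 60h^2 - 12h - 12).

4(64h^4 + 128h^3 + 60h^2 - 12h - 12)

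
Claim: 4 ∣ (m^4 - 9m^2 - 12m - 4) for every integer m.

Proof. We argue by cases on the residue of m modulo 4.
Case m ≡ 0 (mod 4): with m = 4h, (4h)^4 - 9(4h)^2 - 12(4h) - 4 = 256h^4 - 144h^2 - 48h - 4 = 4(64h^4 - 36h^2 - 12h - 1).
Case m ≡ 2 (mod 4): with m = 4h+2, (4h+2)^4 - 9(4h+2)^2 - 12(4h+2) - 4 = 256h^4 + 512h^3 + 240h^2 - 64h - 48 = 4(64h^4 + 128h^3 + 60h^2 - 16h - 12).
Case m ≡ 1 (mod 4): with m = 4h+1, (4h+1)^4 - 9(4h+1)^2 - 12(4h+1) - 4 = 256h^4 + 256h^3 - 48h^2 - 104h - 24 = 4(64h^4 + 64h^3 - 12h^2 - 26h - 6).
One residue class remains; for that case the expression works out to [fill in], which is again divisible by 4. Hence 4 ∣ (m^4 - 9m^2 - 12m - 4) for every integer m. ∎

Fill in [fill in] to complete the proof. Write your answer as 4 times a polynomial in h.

Only m ≡ 3 (mod 4) is unaccounted for. Put m = 4h+3:
(4h+3)^4 - 9(4h+3)^2 - 12(4h+3) - 4 expands to 256h^4 + 768h^3 + 720h^2 + 168h - 40,
and factoring out 4 leaves 4(64h^4 + 192h^3 + 180h^2 + 42h - 10).

4(64h^4 + 192h^3 + 180h^2 + 42h - 10)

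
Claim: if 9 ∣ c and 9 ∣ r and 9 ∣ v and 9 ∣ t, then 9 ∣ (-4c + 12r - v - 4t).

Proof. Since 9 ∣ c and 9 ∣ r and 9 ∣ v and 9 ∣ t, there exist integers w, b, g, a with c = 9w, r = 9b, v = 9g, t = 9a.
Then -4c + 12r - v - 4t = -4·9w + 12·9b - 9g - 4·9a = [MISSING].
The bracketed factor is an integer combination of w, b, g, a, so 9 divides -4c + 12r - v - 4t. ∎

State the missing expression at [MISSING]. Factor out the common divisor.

Each term has a factor of 9: -4·9w + 12·9b - 9g - 4·9a = 9·(-4a + 12b - g - 4w).
Since -4a + 12b - g - 4w is an integer, 9 ∣ (-4c + 12r - v - 4t).

9(-4a + 12b - g - 4w)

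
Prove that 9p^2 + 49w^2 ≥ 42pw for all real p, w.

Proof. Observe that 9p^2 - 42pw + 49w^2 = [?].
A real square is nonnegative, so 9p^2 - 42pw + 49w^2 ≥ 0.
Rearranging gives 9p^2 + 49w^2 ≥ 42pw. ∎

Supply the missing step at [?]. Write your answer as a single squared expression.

9p^2 - 42pw + 49w^2 is a perfect-square trinomial: the outer terms are (3p)^2 and (7w)^2, and the cross term is -2·3p·7w.
So 9p^2 - 42pw + 49w^2 = (3p - 7w)^2 ≥ 0.

(3p - 7w)^2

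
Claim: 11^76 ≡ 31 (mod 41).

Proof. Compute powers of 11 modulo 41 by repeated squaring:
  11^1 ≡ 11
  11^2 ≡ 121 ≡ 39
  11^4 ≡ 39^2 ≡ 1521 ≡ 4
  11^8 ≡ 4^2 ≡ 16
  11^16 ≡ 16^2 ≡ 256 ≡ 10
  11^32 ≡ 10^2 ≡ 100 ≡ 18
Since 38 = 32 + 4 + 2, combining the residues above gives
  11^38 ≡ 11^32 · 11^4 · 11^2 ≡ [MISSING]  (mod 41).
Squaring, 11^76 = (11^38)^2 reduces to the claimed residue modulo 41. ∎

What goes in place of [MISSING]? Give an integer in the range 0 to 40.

20

Multiply the listed residues: 18 · 4 · 39 = 72 → 2808.
Reducing modulo 41: 2808 = 68·41 + 20, so 11^38 ≡ 20.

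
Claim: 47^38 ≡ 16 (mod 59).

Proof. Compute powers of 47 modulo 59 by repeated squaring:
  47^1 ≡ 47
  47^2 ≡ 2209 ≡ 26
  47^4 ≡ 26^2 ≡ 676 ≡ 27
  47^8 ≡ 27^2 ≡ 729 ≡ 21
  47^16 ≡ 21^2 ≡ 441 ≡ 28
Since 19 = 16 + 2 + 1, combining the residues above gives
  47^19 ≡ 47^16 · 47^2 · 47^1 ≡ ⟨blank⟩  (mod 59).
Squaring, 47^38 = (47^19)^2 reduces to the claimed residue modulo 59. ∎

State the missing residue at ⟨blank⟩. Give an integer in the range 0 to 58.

Multiply the listed residues: 28 · 26 · 47 = 728 → 34216.
Reducing modulo 59: 34216 = 579·59 + 55, so 47^19 ≡ 55.

55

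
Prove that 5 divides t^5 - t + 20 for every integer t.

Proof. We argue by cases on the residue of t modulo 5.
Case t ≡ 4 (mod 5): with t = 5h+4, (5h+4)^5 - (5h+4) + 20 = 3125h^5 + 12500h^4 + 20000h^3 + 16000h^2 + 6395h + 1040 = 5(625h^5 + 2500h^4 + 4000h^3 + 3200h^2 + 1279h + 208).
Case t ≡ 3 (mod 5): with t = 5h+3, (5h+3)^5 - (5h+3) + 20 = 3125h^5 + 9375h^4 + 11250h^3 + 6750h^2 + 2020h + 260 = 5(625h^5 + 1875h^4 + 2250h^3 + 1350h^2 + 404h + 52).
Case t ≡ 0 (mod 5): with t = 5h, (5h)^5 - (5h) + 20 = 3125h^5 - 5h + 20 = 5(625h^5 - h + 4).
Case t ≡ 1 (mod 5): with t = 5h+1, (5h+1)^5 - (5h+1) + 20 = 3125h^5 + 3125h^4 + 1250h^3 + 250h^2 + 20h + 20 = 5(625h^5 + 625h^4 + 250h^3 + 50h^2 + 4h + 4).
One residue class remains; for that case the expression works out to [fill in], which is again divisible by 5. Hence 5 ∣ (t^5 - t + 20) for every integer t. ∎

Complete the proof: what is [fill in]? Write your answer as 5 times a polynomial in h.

5(625h^5 + 1250h^4 + 1000h^3 + 400h^2 + 79h + 10)

Only t ≡ 2 (mod 5) is unaccounted for. Put t = 5h+2:
(5h+2)^5 - (5h+2) + 20 expands to 3125h^5 + 6250h^4 + 5000h^3 + 2000h^2 + 395h + 50,
and factoring out 5 leaves 5(625h^5 + 1250h^4 + 1000h^3 + 400h^2 + 79h + 10).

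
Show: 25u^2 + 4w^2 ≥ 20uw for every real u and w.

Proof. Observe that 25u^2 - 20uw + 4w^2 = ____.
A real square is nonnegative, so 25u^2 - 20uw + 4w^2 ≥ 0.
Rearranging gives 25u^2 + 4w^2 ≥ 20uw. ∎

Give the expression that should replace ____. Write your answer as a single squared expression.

25u^2 - 20uw + 4w^2 is a perfect-square trinomial: the outer terms are (5u)^2 and (2w)^2, and the cross term is -2·5u·2w.
So 25u^2 - 20uw + 4w^2 = (5u - 2w)^2 ≥ 0.

(5u - 2w)^2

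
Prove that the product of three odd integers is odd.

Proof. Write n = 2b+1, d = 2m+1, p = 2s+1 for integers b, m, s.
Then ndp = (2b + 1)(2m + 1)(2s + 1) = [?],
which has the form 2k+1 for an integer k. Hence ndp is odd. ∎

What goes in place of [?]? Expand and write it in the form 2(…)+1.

2(4bms + 2bm + 2bs + b + 2ms + m + s) + 1

Expanding: (2b + 1)(2m + 1)(2s + 1) = 8bms + 4bm + 4bs + 2b + 4ms + 2m + 2s + 1.
Every term except the constant is even, so this is 2(4bms + 2bm + 2bs + b + 2ms + m + s) + 1,
and 4bms + 2bm + 2bs + b + 2ms + m + s ∈ ℤ gives the required form.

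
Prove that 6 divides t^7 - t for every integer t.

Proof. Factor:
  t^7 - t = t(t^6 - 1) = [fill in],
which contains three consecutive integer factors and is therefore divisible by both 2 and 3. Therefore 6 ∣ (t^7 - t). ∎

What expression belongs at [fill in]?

(t - 1)t(t + 1)(t^4 + t^2 + 1)

t^6 - 1 = (t^2 - 1)(t^4 + t^2 + 1), and t^2 - 1 = (t-1)(t+1).
So t(t^6 - 1) = (t - 1)t(t + 1)(t^4 + t^2 + 1).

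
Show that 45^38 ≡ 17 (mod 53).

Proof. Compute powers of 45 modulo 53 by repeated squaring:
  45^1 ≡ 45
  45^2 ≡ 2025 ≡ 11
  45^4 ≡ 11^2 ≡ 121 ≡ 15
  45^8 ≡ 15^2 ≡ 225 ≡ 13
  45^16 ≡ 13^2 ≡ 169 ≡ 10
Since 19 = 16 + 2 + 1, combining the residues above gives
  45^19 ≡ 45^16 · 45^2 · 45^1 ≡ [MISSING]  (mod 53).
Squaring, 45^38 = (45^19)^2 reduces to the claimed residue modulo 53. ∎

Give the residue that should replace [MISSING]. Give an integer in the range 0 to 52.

21

Multiply the listed residues: 10 · 11 · 45 = 110 → 4950.
Reducing modulo 53: 4950 = 93·53 + 21, so 45^19 ≡ 21.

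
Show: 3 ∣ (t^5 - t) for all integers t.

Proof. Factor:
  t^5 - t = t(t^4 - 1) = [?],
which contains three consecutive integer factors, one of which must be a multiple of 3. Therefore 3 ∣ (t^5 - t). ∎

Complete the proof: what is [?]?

t^4 - 1 = (t^2 - 1)(t^2 + 1), and t^2 - 1 = (t-1)(t+1).
So t(t^4 - 1) = (t - 1)t(t + 1)(t^2 + 1).

(t - 1)t(t + 1)(t^2 + 1)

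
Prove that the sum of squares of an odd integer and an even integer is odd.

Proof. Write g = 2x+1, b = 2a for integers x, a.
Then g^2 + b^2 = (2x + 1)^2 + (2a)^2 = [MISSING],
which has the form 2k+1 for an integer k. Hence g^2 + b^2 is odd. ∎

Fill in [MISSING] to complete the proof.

(2x + 1)^2 + (2a)^2 = 4a^2 + 4x^2 + 4x + 1
= 2(2a^2 + 2x^2 + 2x) + 1.
Since 2a^2 + 2x^2 + 2x is an integer, the sum of squares is of the form 2k+1 for an integer k.

2(2a^2 + 2x^2 + 2x) + 1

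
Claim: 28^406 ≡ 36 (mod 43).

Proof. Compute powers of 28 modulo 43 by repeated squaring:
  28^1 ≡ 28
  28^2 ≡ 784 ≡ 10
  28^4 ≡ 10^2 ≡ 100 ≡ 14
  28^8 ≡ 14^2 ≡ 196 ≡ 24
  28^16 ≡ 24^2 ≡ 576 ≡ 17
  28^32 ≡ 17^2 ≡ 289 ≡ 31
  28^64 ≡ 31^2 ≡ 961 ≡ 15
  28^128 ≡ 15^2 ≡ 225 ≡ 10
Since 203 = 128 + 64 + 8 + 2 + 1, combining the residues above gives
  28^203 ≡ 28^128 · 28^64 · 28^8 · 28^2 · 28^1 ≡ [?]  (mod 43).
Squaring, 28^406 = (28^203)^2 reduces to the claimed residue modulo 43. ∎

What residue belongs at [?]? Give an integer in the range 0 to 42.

Multiply the listed residues: 10 · 15 · 24 · 10 · 28 = 150 → 3600 → 36000 → 1008000.
Reducing modulo 43: 1008000 = 23441·43 + 37, so 28^203 ≡ 37.

37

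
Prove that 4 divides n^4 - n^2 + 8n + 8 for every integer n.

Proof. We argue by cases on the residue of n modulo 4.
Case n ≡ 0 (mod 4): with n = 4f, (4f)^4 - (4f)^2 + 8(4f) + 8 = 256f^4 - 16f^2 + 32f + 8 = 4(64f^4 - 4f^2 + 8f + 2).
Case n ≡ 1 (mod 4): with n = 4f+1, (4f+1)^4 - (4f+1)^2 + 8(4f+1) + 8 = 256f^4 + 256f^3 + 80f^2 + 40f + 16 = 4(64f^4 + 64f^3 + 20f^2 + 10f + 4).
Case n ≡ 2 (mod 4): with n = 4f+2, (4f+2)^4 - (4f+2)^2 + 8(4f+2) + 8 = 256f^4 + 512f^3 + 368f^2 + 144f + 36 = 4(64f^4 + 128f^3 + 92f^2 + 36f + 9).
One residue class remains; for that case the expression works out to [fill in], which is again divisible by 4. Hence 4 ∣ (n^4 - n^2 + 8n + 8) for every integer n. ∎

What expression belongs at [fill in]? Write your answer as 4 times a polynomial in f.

Only n ≡ 3 (mod 4) is unaccounted for. Put n = 4f+3:
(4f+3)^4 - (4f+3)^2 + 8(4f+3) + 8 expands to 256f^4 + 768f^3 + 848f^2 + 440f + 104,
and factoring out 4 leaves 4(64f^4 + 192f^3 + 212f^2 + 110f + 26).

4(64f^4 + 192f^3 + 212f^2 + 110f + 26)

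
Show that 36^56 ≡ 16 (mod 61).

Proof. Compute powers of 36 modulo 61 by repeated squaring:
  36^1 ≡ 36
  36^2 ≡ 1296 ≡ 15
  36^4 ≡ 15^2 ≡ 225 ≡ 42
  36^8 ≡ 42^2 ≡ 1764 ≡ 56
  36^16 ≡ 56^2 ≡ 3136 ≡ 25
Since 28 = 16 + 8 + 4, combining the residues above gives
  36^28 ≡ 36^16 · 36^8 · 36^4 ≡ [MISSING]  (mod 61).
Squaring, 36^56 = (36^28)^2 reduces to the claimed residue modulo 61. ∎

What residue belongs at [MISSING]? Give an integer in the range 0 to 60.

36^16 · 36^8 · 36^4 ≡ 25 · 56 · 42 = 58800.
58800 mod 61 = 57, so 36^28 ≡ 57 (mod 61).

57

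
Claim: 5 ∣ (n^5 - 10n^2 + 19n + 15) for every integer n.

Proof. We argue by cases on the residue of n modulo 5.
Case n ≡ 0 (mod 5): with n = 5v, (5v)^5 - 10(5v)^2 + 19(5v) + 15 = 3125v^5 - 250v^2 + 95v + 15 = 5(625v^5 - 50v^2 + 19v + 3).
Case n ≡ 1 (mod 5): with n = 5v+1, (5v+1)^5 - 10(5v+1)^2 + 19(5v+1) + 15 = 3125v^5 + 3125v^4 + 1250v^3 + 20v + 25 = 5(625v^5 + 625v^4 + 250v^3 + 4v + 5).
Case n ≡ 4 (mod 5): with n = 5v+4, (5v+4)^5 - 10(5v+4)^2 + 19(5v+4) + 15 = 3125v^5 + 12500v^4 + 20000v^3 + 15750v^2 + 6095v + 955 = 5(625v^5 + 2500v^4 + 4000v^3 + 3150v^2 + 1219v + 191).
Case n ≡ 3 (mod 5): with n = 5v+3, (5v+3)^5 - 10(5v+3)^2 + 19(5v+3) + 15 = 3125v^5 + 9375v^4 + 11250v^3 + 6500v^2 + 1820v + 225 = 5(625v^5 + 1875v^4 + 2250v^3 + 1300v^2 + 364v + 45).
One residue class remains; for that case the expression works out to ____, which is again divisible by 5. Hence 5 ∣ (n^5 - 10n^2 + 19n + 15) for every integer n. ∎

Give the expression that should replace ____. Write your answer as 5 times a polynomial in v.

The residues treated are {0, 1, 4, 3}, so the missing case is n ≡ 2 (mod 5); write n = 5v+2.
Then (5v+2)^5 - 10(5v+2)^2 + 19(5v+2) + 15 = 3125v^5 + 6250v^4 + 5000v^3 + 1750v^2 + 295v + 45 = 5(625v^5 + 1250v^4 + 1000v^3 + 350v^2 + 59v + 9).

5(625v^5 + 1250v^4 + 1000v^3 + 350v^2 + 59v + 9)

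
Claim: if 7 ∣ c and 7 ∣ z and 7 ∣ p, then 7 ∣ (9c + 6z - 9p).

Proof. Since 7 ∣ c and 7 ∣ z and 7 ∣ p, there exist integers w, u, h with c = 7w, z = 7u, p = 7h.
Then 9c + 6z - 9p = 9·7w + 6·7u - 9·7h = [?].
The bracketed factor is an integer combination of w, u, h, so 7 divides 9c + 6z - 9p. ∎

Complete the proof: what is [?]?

7(-9h + 6u + 9w)

Pull the common 7 out of every term: 9·7w + 6·7u - 9·7h = 7(-9h + 6u + 9w).
-9h + 6u + 9w is an integer, which exhibits the divisibility.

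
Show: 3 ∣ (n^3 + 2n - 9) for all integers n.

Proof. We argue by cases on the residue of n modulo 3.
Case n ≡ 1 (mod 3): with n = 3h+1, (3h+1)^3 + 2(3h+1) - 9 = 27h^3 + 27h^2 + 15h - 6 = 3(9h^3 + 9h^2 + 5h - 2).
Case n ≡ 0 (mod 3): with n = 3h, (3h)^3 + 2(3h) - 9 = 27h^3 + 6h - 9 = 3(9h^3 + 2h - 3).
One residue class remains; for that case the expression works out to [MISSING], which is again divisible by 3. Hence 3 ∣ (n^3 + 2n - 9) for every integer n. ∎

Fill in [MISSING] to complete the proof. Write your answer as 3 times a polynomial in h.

3(9h^3 + 18h^2 + 14h + 1)

The residues treated are {1, 0}, so the missing case is n ≡ 2 (mod 3); write n = 3h+2.
Then (3h+2)^3 + 2(3h+2) - 9 = 27h^3 + 54h^2 + 42h + 3 = 3(9h^3 + 18h^2 + 14h + 1).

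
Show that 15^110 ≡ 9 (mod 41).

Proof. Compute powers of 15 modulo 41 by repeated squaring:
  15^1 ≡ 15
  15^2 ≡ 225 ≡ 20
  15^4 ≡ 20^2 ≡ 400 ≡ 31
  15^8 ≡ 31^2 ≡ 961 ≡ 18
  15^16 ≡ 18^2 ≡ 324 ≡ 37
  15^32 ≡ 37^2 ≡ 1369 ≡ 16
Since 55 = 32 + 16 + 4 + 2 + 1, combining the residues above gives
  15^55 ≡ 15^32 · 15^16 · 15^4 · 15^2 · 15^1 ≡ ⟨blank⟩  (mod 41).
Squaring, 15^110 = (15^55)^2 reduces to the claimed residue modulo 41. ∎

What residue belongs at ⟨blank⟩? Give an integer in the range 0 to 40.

38

15^32 · 15^16 · 15^4 · 15^2 · 15^1 ≡ 16 · 37 · 31 · 20 · 15 = 5505600.
5505600 mod 41 = 38, so 15^55 ≡ 38 (mod 41).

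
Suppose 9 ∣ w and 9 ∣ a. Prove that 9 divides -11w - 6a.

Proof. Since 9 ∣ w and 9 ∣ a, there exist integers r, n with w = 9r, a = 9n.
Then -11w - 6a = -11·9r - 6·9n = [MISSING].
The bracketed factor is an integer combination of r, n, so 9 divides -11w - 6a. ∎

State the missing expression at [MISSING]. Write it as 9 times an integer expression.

9(-6n - 11r)

Each term has a factor of 9: -11·9r - 6·9n = 9·(-6n - 11r).
Since -6n - 11r is an integer, 9 ∣ (-11w - 6a).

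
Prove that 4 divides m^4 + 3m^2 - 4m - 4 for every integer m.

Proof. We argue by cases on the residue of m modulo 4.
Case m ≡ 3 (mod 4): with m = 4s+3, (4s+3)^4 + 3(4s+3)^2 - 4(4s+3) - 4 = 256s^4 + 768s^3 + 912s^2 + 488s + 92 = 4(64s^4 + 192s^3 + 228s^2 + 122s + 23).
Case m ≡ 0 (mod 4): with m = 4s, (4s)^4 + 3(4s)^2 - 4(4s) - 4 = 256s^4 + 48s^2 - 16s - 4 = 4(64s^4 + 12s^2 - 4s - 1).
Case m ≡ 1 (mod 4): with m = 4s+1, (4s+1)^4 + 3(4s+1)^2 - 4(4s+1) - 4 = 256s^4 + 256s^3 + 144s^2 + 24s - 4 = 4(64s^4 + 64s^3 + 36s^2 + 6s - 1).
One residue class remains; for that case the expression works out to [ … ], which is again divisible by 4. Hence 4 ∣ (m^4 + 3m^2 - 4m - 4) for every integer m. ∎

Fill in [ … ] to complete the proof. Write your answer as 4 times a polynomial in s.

Only m ≡ 2 (mod 4) is unaccounted for. Put m = 4s+2:
(4s+2)^4 + 3(4s+2)^2 - 4(4s+2) - 4 expands to 256s^4 + 512s^3 + 432s^2 + 160s + 16,
and factoring out 4 leaves 4(64s^4 + 128s^3 + 108s^2 + 40s + 4).

4(64s^4 + 128s^3 + 108s^2 + 40s + 4)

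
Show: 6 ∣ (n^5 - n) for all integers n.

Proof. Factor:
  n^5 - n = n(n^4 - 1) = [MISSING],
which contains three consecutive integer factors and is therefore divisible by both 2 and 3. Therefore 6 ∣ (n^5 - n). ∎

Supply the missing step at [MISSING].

(n - 1)n(n + 1)(n^2 + 1)

n^4 - 1 = (n^2 - 1)(n^2 + 1), and n^2 - 1 = (n-1)(n+1).
So n(n^4 - 1) = (n - 1)n(n + 1)(n^2 + 1).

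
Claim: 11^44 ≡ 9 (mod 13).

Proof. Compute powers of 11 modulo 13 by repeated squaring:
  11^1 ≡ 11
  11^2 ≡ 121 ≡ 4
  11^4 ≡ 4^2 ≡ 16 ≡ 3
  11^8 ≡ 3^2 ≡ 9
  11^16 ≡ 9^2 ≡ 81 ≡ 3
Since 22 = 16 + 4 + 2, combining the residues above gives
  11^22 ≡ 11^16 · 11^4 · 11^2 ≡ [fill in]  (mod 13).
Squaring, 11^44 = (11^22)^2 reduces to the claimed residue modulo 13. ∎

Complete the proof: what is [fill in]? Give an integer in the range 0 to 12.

Multiply the listed residues: 3 · 3 · 4 = 9 → 36.
Reducing modulo 13: 36 = 2·13 + 10, so 11^22 ≡ 10.

10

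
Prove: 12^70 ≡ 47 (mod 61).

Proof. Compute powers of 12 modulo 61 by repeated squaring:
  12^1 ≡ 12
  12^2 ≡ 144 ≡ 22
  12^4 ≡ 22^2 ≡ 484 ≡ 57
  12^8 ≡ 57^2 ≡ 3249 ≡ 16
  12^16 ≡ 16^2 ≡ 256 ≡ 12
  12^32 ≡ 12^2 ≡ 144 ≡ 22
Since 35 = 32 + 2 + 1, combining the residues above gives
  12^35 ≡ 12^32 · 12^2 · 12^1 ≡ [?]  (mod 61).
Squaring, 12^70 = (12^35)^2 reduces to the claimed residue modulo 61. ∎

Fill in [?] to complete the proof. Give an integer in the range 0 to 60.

12^32 · 12^2 · 12^1 ≡ 22 · 22 · 12 = 5808.
5808 mod 61 = 13, so 12^35 ≡ 13 (mod 61).

13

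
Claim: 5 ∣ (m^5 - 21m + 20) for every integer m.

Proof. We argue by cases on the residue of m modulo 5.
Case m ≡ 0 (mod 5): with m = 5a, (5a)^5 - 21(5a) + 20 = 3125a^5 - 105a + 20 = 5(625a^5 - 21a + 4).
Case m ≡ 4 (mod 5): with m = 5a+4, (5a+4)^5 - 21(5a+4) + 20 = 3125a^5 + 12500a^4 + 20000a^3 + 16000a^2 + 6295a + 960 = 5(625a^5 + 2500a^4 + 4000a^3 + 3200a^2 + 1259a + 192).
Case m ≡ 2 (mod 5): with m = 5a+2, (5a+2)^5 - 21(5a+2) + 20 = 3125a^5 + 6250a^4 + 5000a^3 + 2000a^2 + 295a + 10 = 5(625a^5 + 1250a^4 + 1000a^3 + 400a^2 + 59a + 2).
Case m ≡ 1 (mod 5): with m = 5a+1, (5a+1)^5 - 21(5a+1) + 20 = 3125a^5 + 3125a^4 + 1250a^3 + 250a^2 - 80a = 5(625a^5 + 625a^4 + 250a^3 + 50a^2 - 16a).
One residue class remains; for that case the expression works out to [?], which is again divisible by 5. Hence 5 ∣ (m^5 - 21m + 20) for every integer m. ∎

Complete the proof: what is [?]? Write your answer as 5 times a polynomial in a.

Only m ≡ 3 (mod 5) is unaccounted for. Put m = 5a+3:
(5a+3)^5 - 21(5a+3) + 20 expands to 3125a^5 + 9375a^4 + 11250a^3 + 6750a^2 + 1920a + 200,
and factoring out 5 leaves 5(625a^5 + 1875a^4 + 2250a^3 + 1350a^2 + 384a + 40).

5(625a^5 + 1875a^4 + 2250a^3 + 1350a^2 + 384a + 40)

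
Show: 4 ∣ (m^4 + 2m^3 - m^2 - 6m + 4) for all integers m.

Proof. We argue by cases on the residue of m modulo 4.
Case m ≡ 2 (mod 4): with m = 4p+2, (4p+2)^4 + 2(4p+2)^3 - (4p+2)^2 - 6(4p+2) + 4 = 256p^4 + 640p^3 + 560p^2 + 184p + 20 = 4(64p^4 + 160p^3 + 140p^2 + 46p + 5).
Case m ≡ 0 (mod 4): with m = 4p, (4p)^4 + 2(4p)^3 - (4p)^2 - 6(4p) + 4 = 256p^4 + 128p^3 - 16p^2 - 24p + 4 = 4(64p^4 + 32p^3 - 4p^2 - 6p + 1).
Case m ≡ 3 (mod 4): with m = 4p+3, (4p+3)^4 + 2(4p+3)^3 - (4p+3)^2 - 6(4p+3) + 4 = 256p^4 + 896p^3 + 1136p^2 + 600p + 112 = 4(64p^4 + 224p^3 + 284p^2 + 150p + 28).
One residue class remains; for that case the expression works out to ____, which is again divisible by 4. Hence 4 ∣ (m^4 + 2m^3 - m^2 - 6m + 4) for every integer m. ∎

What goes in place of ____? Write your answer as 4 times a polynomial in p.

Only m ≡ 1 (mod 4) is unaccounted for. Put m = 4p+1:
(4p+1)^4 + 2(4p+1)^3 - (4p+1)^2 - 6(4p+1) + 4 expands to 256p^4 + 384p^3 + 176p^2 + 8p,
and factoring out 4 leaves 4(64p^4 + 96p^3 + 44p^2 + 2p).

4(64p^4 + 96p^3 + 44p^2 + 2p)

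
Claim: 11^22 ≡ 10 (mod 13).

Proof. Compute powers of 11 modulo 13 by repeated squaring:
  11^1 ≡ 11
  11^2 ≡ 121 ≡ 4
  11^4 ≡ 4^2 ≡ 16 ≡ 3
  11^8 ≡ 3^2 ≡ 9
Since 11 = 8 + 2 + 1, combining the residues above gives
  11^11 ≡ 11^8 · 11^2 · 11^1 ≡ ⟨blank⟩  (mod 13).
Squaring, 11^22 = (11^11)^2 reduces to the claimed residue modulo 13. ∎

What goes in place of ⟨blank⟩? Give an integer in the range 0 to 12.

6

Multiply the listed residues: 9 · 4 · 11 = 36 → 396.
Reducing modulo 13: 396 = 30·13 + 6, so 11^11 ≡ 6.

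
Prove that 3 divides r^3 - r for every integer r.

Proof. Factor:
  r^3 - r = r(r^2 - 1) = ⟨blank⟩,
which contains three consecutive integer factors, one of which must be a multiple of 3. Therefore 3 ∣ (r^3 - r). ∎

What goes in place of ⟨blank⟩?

r(r^2 - 1) = r(r - 1)(r + 1) = (r - 1)r(r + 1).
These three factors are consecutive integers, so their product is divisible by 3.

(r - 1)r(r + 1)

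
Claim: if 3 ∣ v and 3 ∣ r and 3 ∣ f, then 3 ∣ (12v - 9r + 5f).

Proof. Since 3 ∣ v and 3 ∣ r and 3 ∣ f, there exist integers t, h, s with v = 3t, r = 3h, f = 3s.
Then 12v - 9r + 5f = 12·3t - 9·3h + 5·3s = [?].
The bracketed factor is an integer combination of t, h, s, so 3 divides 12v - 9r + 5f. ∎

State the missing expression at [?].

Pull the common 3 out of every term: 12·3t - 9·3h + 5·3s = 3(-9h + 5s + 12t).
-9h + 5s + 12t is an integer, which exhibits the divisibility.

3(-9h + 5s + 12t)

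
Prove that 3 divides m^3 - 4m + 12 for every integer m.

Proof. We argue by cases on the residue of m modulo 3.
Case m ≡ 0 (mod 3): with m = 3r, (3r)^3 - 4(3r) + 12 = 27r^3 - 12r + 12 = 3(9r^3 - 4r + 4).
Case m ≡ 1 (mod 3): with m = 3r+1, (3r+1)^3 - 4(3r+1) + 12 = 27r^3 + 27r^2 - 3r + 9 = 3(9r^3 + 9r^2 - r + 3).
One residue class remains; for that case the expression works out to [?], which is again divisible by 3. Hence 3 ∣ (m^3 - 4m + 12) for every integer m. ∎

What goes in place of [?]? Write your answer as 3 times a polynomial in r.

3(9r^3 + 18r^2 + 8r + 4)

Only m ≡ 2 (mod 3) is unaccounted for. Put m = 3r+2:
(3r+2)^3 - 4(3r+2) + 12 expands to 27r^3 + 54r^2 + 24r + 12,
and factoring out 3 leaves 3(9r^3 + 18r^2 + 8r + 4).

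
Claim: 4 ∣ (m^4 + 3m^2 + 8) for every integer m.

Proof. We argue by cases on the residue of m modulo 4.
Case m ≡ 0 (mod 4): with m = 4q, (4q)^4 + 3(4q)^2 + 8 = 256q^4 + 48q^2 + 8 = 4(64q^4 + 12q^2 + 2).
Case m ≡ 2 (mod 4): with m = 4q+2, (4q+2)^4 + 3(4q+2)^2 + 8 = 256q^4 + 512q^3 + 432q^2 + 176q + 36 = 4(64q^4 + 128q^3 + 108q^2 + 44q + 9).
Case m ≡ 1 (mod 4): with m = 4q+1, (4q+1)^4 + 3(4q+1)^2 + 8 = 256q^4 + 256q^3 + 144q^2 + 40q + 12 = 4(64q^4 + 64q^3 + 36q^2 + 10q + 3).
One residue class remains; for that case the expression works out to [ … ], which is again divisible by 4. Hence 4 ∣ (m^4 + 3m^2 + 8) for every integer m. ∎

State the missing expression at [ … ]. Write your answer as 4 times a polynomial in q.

The residues treated are {0, 2, 1}, so the missing case is m ≡ 3 (mod 4); write m = 4q+3.
Then (4q+3)^4 + 3(4q+3)^2 + 8 = 256q^4 + 768q^3 + 912q^2 + 504q + 116 = 4(64q^4 + 192q^3 + 228q^2 + 126q + 29).

4(64q^4 + 192q^3 + 228q^2 + 126q + 29)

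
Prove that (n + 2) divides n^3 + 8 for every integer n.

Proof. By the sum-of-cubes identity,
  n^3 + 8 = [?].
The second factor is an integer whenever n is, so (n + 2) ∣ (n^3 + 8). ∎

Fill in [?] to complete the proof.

(n + 2)(n^2 - 2n + 4)

a^3 + b^3 = (a + b)(a^2 - ab + b^2). With a = n, b = 2:
n^3 + 8 = (n + 2)(n^2 - 2n + 4).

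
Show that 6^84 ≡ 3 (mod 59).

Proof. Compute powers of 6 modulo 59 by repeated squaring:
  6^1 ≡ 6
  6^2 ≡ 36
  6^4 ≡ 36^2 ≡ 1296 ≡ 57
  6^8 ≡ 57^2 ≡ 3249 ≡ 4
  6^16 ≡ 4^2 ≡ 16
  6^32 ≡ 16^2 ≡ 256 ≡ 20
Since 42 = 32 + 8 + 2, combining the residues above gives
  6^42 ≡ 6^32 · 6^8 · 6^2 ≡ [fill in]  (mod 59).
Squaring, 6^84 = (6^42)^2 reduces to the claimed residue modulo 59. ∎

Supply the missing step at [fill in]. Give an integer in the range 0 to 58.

48

Multiply the listed residues: 20 · 4 · 36 = 80 → 2880.
Reducing modulo 59: 2880 = 48·59 + 48, so 6^42 ≡ 48.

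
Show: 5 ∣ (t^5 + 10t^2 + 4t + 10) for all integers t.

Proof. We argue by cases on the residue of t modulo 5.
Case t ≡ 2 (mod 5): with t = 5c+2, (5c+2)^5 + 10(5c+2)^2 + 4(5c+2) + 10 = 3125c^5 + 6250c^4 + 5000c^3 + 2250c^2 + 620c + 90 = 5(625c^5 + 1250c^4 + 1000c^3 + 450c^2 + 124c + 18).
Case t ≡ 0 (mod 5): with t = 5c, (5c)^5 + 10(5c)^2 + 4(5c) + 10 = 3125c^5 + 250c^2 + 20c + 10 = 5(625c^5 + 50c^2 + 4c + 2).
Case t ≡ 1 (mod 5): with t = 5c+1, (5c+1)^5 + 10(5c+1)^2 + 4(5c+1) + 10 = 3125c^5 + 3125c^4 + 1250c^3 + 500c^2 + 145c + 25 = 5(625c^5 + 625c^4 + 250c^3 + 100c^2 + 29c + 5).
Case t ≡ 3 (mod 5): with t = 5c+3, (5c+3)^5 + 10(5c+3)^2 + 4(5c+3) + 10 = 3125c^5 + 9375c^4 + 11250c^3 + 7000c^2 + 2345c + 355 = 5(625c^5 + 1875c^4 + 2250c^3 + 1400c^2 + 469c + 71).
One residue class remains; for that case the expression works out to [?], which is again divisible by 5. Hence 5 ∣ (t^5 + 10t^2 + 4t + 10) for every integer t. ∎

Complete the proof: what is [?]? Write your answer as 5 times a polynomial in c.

5(625c^5 + 2500c^4 + 4000c^3 + 3250c^2 + 1364c + 242)

The residues treated are {2, 0, 1, 3}, so the missing case is t ≡ 4 (mod 5); write t = 5c+4.
Then (5c+4)^5 + 10(5c+4)^2 + 4(5c+4) + 10 = 3125c^5 + 12500c^4 + 20000c^3 + 16250c^2 + 6820c + 1210 = 5(625c^5 + 2500c^4 + 4000c^3 + 3250c^2 + 1364c + 242).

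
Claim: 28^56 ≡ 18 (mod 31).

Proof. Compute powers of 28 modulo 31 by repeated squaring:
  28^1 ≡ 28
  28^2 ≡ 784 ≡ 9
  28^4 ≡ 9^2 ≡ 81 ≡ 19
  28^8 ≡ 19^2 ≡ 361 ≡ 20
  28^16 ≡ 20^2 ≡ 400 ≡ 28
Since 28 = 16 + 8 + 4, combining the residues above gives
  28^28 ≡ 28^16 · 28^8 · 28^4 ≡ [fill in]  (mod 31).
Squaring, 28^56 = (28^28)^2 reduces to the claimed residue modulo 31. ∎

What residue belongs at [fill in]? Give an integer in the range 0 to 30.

Multiply the listed residues: 28 · 20 · 19 = 560 → 10640.
Reducing modulo 31: 10640 = 343·31 + 7, so 28^28 ≡ 7.

7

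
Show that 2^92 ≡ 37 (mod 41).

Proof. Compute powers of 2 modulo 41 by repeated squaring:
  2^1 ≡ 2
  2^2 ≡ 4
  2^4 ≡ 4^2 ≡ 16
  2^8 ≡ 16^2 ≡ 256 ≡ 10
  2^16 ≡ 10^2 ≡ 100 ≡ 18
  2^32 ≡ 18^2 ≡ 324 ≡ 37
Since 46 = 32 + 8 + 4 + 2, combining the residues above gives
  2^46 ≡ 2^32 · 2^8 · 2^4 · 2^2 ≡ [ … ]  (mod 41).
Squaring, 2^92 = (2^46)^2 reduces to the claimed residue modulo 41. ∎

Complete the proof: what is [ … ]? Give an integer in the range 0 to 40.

Multiply the listed residues: 37 · 10 · 16 · 4 = 370 → 5920 → 23680.
Reducing modulo 41: 23680 = 577·41 + 23, so 2^46 ≡ 23.

23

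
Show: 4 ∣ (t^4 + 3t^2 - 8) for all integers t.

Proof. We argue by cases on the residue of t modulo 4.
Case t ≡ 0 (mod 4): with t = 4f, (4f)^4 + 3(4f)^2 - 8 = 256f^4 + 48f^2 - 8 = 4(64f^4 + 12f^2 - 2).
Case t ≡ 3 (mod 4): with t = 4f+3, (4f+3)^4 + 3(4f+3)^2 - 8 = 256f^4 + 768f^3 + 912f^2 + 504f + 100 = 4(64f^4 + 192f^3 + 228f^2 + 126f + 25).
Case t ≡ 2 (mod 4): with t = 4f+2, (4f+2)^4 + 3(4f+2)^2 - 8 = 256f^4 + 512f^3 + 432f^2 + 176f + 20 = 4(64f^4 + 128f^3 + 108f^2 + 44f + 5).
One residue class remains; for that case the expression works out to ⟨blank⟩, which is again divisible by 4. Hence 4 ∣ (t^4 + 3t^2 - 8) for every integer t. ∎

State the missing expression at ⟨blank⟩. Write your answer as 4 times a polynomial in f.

Only t ≡ 1 (mod 4) is unaccounted for. Put t = 4f+1:
(4f+1)^4 + 3(4f+1)^2 - 8 expands to 256f^4 + 256f^3 + 144f^2 + 40f - 4,
and factoring out 4 leaves 4(64f^4 + 64f^3 + 36f^2 + 10f - 1).

4(64f^4 + 64f^3 + 36f^2 + 10f - 1)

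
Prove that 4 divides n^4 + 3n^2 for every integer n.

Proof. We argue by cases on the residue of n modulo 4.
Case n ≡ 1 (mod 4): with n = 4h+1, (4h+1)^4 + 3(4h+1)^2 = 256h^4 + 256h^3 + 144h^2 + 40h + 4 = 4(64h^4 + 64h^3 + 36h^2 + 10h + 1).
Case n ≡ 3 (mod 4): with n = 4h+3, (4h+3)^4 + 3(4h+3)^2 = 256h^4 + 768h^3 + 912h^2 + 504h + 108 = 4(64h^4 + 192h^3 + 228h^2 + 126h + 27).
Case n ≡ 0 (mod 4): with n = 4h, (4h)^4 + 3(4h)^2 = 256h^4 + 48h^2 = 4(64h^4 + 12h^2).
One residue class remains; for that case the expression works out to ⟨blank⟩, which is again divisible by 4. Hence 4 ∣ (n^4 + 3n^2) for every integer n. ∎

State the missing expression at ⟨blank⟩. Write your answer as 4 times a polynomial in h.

Only n ≡ 2 (mod 4) is unaccounted for. Put n = 4h+2:
(4h+2)^4 + 3(4h+2)^2 expands to 256h^4 + 512h^3 + 432h^2 + 176h + 28,
and factoring out 4 leaves 4(64h^4 + 128h^3 + 108h^2 + 44h + 7).

4(64h^4 + 128h^3 + 108h^2 + 44h + 7)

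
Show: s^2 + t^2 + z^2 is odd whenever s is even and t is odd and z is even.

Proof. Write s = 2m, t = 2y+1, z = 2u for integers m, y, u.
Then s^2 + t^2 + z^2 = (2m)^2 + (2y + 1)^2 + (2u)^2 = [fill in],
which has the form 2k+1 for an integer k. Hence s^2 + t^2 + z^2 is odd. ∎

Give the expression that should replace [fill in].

(2m)^2 + (2y + 1)^2 + (2u)^2 = 4m^2 + 4u^2 + 4y^2 + 4y + 1
= 2(2m^2 + 2u^2 + 2y^2 + 2y) + 1.
Since 2m^2 + 2u^2 + 2y^2 + 2y is an integer, the sum of squares is of the form 2k+1 for an integer k.

2(2m^2 + 2u^2 + 2y^2 + 2y) + 1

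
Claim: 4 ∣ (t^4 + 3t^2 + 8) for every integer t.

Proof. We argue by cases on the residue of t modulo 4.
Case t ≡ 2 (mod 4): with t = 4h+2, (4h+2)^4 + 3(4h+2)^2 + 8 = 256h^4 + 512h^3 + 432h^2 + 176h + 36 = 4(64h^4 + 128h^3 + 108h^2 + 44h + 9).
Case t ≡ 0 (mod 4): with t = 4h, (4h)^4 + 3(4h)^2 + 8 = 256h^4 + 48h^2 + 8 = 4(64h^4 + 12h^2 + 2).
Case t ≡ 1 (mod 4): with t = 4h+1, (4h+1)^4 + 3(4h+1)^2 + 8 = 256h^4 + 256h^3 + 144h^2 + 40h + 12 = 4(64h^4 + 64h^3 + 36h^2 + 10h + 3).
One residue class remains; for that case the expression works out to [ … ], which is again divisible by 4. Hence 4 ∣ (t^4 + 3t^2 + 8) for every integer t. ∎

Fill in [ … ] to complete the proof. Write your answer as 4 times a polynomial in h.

4(64h^4 + 192h^3 + 228h^2 + 126h + 29)

Only t ≡ 3 (mod 4) is unaccounted for. Put t = 4h+3:
(4h+3)^4 + 3(4h+3)^2 + 8 expands to 256h^4 + 768h^3 + 912h^2 + 504h + 116,
and factoring out 4 leaves 4(64h^4 + 192h^3 + 228h^2 + 126h + 29).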